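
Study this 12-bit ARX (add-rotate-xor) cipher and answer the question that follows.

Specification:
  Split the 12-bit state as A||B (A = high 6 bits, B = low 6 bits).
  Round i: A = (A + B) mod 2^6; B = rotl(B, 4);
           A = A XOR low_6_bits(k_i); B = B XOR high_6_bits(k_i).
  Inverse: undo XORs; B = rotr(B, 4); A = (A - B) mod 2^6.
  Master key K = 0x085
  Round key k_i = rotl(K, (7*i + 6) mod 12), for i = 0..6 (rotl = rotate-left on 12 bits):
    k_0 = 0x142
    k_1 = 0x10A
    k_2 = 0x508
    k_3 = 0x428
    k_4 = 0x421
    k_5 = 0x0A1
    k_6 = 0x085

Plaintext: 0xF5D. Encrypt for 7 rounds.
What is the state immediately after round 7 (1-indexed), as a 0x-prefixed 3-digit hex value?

0x934

s_0 = plaintext = 0xF5D
s_1 = Round(s_0, k_0) = 0x612
s_2 = Round(s_1, k_1) = 0x820
s_3 = Round(s_2, k_2) = 0x21C
s_4 = Round(s_3, k_3) = 0x317
s_5 = Round(s_4, k_4) = 0x0A5
s_6 = Round(s_5, k_5) = 0x19B
s_7 = Round(s_6, k_6) = 0x934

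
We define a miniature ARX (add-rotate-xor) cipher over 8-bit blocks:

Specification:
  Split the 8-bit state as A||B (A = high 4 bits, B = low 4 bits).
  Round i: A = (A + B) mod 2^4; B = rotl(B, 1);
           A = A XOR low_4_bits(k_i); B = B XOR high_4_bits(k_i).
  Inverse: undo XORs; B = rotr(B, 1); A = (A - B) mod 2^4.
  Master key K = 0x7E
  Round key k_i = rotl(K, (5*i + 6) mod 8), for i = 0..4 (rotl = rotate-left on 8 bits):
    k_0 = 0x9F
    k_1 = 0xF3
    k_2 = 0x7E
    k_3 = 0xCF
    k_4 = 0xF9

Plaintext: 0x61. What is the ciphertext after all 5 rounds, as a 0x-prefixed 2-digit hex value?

0xAF

s_0 = plaintext = 0x61
s_1 = Round(s_0, k_0) = 0x8B
s_2 = Round(s_1, k_1) = 0x08
s_3 = Round(s_2, k_2) = 0x66
s_4 = Round(s_3, k_3) = 0x30
s_5 = Round(s_4, k_4) = 0xAF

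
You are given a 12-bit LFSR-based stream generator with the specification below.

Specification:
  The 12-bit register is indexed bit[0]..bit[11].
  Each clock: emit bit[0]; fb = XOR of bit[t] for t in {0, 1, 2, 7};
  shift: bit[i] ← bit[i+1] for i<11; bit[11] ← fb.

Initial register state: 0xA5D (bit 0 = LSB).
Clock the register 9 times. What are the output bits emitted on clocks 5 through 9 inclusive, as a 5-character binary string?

reg_0 = 0xA5D
clock 1: out=1, reg = 0x52E
clock 2: out=0, reg = 0x297
clock 3: out=1, reg = 0x14B
clock 4: out=1, reg = 0x0A5
clock 5: out=1, reg = 0x852
clock 6: out=0, reg = 0xC29
clock 7: out=1, reg = 0xE14
clock 8: out=0, reg = 0xF0A
clock 9: out=0, reg = 0xF85

10100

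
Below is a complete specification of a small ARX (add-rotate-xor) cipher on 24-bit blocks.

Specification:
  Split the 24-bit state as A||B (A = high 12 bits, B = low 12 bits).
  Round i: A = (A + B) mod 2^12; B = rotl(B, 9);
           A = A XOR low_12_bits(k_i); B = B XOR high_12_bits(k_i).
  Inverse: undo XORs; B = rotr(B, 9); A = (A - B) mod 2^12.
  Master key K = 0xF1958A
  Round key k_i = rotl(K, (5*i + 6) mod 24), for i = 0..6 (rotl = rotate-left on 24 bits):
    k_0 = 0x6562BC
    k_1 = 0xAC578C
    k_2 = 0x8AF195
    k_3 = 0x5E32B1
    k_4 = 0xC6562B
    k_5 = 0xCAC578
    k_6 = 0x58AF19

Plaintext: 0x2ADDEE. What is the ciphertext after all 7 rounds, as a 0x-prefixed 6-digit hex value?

s_0 = plaintext = 0x2ADDEE
s_1 = Round(s_0, k_0) = 0x227BEB
s_2 = Round(s_1, k_1) = 0x99EDB8
s_3 = Round(s_2, k_2) = 0x6C3918
s_4 = Round(s_3, k_3) = 0xD6A4C0
s_5 = Round(s_4, k_4) = 0x401CFD
s_6 = Round(s_5, k_5) = 0x586733
s_7 = Round(s_6, k_6) = 0x3A036C

0x3A036C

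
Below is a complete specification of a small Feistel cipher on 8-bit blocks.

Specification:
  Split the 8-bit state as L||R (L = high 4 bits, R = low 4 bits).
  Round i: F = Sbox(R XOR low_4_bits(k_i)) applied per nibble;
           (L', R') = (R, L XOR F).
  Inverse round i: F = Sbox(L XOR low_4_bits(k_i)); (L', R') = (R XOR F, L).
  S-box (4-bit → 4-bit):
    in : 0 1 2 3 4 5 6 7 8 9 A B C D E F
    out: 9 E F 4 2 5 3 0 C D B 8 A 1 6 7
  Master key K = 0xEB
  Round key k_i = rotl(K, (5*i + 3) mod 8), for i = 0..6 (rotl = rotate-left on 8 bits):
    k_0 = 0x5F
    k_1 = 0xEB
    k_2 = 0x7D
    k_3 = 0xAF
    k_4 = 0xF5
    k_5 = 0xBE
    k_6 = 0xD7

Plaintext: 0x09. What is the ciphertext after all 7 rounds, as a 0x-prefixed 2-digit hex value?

0x6C

s_0 = plaintext = 0x09
s_1 = Round(s_0, k_0) = 0x93
s_2 = Round(s_1, k_1) = 0x35
s_3 = Round(s_2, k_2) = 0x5F
s_4 = Round(s_3, k_3) = 0xFC
s_5 = Round(s_4, k_4) = 0xC2
s_6 = Round(s_5, k_5) = 0x26
s_7 = Round(s_6, k_6) = 0x6C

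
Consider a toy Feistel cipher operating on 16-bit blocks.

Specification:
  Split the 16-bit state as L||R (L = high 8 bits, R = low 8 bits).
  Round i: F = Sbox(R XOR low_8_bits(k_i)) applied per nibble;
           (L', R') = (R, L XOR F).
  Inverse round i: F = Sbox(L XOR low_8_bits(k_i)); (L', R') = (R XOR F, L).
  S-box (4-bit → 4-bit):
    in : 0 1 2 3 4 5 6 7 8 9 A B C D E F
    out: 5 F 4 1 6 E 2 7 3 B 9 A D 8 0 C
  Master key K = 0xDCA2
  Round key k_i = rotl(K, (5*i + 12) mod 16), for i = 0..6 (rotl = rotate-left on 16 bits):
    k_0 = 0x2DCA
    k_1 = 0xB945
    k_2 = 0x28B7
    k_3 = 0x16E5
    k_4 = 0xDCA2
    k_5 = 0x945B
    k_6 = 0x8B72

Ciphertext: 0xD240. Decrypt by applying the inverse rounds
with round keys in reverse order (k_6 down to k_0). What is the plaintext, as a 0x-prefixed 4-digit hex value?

s_0 = ciphertext = 0xD240
s_1 = InvRound(s_0, k_6) = 0xD5D2
s_2 = InvRound(s_1, k_5) = 0xE2D5
s_3 = InvRound(s_2, k_4) = 0xB0E2
s_4 = InvRound(s_3, k_3) = 0x0CB0
s_5 = InvRound(s_4, k_2) = 0x1A0C
s_6 = InvRound(s_5, k_1) = 0xE01A
s_7 = InvRound(s_6, k_0) = 0x53E0

0x53E0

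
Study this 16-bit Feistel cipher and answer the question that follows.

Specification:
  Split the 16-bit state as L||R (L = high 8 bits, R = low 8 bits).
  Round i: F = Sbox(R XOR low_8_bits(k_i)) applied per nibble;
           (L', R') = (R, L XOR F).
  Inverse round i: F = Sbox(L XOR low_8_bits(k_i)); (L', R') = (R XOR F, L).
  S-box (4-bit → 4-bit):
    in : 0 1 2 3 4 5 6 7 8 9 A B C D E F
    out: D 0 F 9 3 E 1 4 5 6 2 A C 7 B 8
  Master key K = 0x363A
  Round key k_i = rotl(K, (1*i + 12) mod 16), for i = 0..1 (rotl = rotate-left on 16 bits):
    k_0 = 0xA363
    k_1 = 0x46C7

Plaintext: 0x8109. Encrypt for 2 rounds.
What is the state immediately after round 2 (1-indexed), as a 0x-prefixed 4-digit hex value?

0x93EA

s_0 = plaintext = 0x8109
s_1 = Round(s_0, k_0) = 0x0993
s_2 = Round(s_1, k_1) = 0x93EA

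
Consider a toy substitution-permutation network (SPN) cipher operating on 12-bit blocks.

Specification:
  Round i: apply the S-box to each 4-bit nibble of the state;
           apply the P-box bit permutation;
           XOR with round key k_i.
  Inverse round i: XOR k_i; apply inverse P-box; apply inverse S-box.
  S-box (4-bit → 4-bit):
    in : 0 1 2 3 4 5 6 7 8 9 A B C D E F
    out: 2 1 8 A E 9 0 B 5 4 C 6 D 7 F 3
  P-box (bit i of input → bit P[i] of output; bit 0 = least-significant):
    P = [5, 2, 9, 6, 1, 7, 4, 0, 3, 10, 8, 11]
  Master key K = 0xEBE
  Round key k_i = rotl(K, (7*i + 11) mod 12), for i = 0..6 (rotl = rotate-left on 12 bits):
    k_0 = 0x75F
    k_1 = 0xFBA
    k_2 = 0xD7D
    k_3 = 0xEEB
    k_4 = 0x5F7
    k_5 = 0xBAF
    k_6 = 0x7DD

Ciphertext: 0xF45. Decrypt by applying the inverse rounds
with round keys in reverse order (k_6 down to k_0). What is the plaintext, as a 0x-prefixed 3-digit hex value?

0xB78

s_0 = ciphertext = 0xF45
s_1 = InvRound(s_0, k_6) = 0x5B6
s_2 = InvRound(s_1, k_5) = 0x7A9
s_3 = InvRound(s_2, k_4) = 0x184
s_4 = InvRound(s_3, k_3) = 0xE5E
s_5 = InvRound(s_4, k_2) = 0x958
s_6 = InvRound(s_5, k_1) = 0x0FC
s_7 = InvRound(s_6, k_0) = 0xB78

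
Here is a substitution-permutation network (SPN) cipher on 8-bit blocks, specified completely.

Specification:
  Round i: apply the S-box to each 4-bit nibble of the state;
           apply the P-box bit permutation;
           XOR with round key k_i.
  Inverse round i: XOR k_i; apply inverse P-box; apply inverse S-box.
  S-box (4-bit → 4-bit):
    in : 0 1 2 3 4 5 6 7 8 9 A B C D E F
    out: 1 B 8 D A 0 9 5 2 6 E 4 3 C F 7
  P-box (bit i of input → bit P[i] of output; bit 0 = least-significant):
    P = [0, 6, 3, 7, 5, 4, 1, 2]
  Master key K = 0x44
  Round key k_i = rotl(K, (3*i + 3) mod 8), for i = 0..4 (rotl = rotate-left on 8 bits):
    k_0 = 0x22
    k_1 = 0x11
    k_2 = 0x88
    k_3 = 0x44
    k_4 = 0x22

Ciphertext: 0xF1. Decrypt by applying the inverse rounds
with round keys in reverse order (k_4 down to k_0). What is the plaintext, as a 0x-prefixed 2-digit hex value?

0x1E

s_0 = ciphertext = 0xF1
s_1 = InvRound(s_0, k_4) = 0x91
s_2 = InvRound(s_1, k_3) = 0x41
s_3 = InvRound(s_2, k_2) = 0x5E
s_4 = InvRound(s_3, k_1) = 0xDF
s_5 = InvRound(s_4, k_0) = 0x1E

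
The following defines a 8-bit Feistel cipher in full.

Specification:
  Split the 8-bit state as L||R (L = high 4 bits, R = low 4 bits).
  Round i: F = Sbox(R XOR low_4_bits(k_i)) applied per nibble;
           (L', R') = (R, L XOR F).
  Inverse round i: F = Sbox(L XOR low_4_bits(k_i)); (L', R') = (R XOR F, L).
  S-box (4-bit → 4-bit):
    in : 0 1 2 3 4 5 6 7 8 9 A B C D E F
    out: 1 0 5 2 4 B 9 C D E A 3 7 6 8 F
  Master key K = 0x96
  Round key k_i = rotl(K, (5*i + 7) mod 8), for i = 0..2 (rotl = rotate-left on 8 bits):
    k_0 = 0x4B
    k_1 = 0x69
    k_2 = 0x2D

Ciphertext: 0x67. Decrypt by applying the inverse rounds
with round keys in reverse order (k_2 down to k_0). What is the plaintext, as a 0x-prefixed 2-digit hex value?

0x70

s_0 = ciphertext = 0x67
s_1 = InvRound(s_0, k_2) = 0x46
s_2 = InvRound(s_1, k_1) = 0x04
s_3 = InvRound(s_2, k_0) = 0x70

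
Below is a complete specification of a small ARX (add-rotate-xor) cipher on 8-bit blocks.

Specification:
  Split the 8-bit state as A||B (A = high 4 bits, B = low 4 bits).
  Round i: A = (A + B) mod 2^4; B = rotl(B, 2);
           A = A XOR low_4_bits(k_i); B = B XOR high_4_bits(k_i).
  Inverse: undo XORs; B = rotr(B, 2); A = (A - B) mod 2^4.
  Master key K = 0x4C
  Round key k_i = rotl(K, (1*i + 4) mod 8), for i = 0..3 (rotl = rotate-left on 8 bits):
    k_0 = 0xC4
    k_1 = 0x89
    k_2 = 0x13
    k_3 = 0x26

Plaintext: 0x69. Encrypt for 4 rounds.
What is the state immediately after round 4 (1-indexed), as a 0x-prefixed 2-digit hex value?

s_0 = plaintext = 0x69
s_1 = Round(s_0, k_0) = 0xBA
s_2 = Round(s_1, k_1) = 0xC2
s_3 = Round(s_2, k_2) = 0xD9
s_4 = Round(s_3, k_3) = 0x04

0x04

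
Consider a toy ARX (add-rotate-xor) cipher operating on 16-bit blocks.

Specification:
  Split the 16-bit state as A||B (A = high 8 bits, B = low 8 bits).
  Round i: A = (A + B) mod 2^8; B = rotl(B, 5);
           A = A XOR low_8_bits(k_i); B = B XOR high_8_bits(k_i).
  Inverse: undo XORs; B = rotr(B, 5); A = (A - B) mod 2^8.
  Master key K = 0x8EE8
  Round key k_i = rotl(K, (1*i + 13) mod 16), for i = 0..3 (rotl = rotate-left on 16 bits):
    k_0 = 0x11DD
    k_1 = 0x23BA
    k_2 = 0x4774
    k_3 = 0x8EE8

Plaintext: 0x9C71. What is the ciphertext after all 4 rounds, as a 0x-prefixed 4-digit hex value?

0x0475

s_0 = plaintext = 0x9C71
s_1 = Round(s_0, k_0) = 0xD03F
s_2 = Round(s_1, k_1) = 0xB5C4
s_3 = Round(s_2, k_2) = 0x0DDF
s_4 = Round(s_3, k_3) = 0x0475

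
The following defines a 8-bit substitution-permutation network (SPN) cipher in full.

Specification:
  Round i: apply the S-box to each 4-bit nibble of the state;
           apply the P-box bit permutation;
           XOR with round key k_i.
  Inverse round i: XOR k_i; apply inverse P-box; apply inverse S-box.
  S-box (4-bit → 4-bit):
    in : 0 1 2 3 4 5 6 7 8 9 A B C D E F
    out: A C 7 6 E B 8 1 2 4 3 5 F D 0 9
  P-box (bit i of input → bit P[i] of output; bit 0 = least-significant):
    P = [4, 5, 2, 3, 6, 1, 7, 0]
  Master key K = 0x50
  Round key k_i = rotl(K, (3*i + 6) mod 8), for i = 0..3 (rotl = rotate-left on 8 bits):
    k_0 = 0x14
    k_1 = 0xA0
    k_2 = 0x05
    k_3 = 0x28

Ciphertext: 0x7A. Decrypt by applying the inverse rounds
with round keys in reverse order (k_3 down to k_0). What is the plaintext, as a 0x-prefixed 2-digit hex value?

0x46

s_0 = ciphertext = 0x7A
s_1 = InvRound(s_0, k_3) = 0xA7
s_2 = InvRound(s_1, k_2) = 0x38
s_3 = InvRound(s_2, k_1) = 0x9F
s_4 = InvRound(s_3, k_0) = 0x46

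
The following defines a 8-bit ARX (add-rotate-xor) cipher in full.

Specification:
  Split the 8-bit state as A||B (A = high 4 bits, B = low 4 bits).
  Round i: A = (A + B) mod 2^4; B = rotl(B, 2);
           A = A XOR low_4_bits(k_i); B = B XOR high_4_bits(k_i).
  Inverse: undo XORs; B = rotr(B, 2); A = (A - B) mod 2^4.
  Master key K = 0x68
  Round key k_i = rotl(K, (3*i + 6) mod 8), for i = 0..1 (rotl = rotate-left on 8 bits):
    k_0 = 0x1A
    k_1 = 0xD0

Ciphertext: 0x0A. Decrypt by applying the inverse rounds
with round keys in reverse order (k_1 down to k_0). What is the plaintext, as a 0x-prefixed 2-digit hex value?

0x63

s_0 = ciphertext = 0x0A
s_1 = InvRound(s_0, k_1) = 0x3D
s_2 = InvRound(s_1, k_0) = 0x63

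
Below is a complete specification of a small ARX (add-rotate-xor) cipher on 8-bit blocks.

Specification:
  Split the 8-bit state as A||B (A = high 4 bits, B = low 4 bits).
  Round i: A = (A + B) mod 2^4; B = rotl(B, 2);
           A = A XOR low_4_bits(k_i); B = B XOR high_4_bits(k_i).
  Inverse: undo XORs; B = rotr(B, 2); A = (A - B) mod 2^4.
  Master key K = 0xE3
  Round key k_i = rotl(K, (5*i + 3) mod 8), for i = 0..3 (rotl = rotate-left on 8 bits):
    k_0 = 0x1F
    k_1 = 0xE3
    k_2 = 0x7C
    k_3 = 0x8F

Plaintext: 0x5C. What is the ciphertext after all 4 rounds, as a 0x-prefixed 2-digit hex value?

s_0 = plaintext = 0x5C
s_1 = Round(s_0, k_0) = 0xE2
s_2 = Round(s_1, k_1) = 0x36
s_3 = Round(s_2, k_2) = 0x5E
s_4 = Round(s_3, k_3) = 0xC3

0xC3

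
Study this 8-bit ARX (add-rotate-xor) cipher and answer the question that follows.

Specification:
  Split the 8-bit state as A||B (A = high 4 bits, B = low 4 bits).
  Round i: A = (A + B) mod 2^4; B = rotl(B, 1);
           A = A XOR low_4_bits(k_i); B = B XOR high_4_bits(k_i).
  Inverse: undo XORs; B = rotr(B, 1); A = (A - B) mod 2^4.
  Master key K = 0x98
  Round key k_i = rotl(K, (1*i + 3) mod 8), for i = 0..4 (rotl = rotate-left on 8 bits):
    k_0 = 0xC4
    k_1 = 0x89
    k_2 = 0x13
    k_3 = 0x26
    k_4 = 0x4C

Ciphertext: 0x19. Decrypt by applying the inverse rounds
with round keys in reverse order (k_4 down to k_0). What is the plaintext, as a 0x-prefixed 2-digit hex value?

0xDA

s_0 = ciphertext = 0x19
s_1 = InvRound(s_0, k_4) = 0xFE
s_2 = InvRound(s_1, k_3) = 0x36
s_3 = InvRound(s_2, k_2) = 0x5B
s_4 = InvRound(s_3, k_1) = 0x39
s_5 = InvRound(s_4, k_0) = 0xDA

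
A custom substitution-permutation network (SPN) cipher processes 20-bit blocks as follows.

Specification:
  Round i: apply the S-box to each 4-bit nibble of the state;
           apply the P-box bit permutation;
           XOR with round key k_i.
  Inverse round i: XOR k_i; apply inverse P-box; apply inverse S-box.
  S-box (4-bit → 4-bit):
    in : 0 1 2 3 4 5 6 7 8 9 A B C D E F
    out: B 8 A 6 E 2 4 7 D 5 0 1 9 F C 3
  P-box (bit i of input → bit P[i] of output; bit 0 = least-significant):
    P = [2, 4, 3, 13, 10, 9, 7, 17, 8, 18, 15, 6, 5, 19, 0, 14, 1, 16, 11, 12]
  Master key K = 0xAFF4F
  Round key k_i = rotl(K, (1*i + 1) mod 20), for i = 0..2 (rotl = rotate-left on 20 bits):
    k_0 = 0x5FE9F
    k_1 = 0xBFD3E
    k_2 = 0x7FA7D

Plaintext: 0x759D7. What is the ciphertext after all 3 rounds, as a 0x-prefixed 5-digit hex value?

0x32849

s_0 = plaintext = 0x759D7
s_1 = Round(s_0, k_0) = 0xE7101
s_2 = Round(s_1, k_1) = 0x1C35F
s_3 = Round(s_2, k_2) = 0x32849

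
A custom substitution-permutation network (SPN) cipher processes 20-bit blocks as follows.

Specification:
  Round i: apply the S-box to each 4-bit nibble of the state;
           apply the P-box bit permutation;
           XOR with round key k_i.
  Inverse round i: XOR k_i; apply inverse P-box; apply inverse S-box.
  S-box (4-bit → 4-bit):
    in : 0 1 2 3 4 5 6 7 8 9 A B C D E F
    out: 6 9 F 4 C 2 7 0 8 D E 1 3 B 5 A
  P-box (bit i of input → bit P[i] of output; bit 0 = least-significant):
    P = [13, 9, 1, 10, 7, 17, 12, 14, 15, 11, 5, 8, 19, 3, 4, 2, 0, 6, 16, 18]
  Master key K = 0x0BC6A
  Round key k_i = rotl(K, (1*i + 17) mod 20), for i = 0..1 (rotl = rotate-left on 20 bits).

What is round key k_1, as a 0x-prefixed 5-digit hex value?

K = 0x0BC6A
k_0 = rotl(K, (1*0+17) mod 20) = rotl(K, 17) = 0x4178D
k_1 = rotl(K, (1*1+17) mod 20) = rotl(K, 18) = 0x82F1A

0x82F1A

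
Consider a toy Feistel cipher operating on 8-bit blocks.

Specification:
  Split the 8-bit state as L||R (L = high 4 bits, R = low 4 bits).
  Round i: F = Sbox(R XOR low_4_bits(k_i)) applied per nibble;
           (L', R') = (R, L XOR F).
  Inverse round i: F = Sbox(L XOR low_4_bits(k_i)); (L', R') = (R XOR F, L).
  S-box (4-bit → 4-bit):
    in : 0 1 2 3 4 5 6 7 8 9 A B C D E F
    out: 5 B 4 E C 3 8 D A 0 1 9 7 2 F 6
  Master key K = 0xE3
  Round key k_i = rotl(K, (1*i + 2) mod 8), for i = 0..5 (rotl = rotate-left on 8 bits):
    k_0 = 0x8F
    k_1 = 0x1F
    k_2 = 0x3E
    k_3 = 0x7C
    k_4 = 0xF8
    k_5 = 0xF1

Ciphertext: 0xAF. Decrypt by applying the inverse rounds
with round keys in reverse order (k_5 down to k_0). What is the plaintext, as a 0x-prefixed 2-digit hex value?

0x83

s_0 = ciphertext = 0xAF
s_1 = InvRound(s_0, k_5) = 0x6A
s_2 = InvRound(s_1, k_4) = 0x56
s_3 = InvRound(s_2, k_3) = 0x65
s_4 = InvRound(s_3, k_2) = 0xF6
s_5 = InvRound(s_4, k_1) = 0x3F
s_6 = InvRound(s_5, k_0) = 0x83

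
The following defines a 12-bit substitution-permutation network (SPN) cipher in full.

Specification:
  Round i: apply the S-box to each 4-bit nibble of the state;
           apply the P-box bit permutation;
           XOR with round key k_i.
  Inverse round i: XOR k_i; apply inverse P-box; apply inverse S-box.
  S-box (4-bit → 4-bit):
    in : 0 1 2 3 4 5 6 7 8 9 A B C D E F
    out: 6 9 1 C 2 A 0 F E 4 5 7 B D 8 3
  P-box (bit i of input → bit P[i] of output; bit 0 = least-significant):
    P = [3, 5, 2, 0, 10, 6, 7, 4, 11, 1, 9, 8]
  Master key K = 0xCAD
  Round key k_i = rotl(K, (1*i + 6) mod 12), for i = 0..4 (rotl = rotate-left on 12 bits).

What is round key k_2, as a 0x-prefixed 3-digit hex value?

K = 0xCAD
k_0 = rotl(K, (1*0+6) mod 12) = rotl(K, 6) = 0xB72
k_1 = rotl(K, (1*1+6) mod 12) = rotl(K, 7) = 0x6E5
k_2 = rotl(K, (1*2+6) mod 12) = rotl(K, 8) = 0xDCA

0xDCA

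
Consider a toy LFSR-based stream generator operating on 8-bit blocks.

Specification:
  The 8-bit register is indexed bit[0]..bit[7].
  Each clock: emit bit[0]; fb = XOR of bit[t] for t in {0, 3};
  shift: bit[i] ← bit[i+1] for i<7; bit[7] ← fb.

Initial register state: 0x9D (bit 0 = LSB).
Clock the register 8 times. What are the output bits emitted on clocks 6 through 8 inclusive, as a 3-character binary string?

001

reg_0 = 0x9D
clock 1: out=1, reg = 0x4E
clock 2: out=0, reg = 0xA7
clock 3: out=1, reg = 0xD3
clock 4: out=1, reg = 0xE9
clock 5: out=1, reg = 0x74
clock 6: out=0, reg = 0x3A
clock 7: out=0, reg = 0x9D
clock 8: out=1, reg = 0x4E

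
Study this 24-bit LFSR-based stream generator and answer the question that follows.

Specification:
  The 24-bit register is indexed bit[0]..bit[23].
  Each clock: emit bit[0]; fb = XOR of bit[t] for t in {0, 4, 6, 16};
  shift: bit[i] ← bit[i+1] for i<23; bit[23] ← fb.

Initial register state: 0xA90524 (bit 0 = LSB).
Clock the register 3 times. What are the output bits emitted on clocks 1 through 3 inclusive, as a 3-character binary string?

reg_0 = 0xA90524
clock 1: out=0, reg = 0xD48292
clock 2: out=0, reg = 0xEA4149
clock 3: out=1, reg = 0x7520A4

001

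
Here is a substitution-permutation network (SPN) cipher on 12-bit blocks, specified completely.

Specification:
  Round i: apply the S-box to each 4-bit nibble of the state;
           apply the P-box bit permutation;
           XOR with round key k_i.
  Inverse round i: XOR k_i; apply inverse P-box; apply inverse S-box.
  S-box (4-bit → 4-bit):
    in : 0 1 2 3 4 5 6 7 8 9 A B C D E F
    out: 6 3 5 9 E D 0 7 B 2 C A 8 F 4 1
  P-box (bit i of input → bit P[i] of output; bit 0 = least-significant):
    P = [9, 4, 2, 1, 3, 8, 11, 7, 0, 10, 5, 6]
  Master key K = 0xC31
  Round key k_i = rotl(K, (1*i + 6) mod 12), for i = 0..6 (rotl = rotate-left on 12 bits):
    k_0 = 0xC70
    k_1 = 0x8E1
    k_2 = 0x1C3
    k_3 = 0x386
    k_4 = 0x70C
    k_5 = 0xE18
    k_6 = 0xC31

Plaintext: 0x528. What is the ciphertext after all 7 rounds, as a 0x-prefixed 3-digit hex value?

s_0 = plaintext = 0x528
s_1 = Round(s_0, k_0) = 0x60B
s_2 = Round(s_1, k_1) = 0x1F3
s_3 = Round(s_2, k_2) = 0x7C8
s_4 = Round(s_3, k_3) = 0x535
s_5 = Round(s_4, k_4) = 0x5E3
s_6 = Round(s_5, k_5) = 0x47B
s_7 = Round(s_6, k_6) = 0x14B

0x14B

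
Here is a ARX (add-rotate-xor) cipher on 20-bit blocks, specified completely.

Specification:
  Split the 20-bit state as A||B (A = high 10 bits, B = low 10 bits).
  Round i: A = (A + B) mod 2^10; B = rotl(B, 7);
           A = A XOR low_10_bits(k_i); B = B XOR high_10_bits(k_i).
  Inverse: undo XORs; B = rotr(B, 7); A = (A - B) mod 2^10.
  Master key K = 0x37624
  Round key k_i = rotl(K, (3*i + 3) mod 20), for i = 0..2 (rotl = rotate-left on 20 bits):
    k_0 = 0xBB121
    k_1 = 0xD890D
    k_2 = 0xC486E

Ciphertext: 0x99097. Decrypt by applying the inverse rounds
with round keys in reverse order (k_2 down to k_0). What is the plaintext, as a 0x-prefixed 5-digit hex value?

s_0 = ciphertext = 0x99097
s_1 = InvRound(s_0, k_2) = 0x76C2F
s_2 = InvRound(s_1, k_1) = 0x9A26E
s_3 = InvRound(s_2, k_0) = 0xCE011

0xCE011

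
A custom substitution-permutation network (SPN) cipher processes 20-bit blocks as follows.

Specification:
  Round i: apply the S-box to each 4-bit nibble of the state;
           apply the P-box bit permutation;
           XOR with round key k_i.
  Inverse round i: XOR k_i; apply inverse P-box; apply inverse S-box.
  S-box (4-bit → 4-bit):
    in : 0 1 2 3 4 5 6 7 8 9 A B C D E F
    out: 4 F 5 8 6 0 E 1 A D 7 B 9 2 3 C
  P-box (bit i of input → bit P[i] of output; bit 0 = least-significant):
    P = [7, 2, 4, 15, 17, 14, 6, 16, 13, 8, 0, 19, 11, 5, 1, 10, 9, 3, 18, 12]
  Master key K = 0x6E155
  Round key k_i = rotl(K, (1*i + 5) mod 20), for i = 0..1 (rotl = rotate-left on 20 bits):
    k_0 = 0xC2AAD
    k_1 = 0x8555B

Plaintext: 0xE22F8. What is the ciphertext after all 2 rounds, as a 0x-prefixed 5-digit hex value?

s_0 = plaintext = 0xE22F8
s_1 = Round(s_0, k_0) = 0xD80E2
s_2 = Round(s_1, k_1) = 0xA11E2

0xA11E2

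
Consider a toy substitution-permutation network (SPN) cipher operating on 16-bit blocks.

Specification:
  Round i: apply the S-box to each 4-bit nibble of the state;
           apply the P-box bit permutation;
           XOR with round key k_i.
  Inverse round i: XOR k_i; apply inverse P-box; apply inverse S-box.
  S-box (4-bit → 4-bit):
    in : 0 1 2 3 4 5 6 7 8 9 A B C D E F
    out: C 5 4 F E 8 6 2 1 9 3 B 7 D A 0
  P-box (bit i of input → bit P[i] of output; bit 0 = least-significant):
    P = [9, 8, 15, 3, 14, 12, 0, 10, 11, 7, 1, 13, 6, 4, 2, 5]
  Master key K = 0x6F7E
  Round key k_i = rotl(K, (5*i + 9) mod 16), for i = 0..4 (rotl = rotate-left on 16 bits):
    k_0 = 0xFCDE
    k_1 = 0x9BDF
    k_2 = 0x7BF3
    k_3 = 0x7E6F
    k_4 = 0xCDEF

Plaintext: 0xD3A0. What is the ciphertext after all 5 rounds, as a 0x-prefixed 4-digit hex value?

s_0 = plaintext = 0xD3A0
s_1 = Round(s_0, k_0) = 0x0430
s_2 = Round(s_1, k_1) = 0x6F70
s_3 = Round(s_2, k_2) = 0xEBEF
s_4 = Round(s_3, k_3) = 0x42DF
s_5 = Round(s_4, k_4) = 0x89D8

0x89D8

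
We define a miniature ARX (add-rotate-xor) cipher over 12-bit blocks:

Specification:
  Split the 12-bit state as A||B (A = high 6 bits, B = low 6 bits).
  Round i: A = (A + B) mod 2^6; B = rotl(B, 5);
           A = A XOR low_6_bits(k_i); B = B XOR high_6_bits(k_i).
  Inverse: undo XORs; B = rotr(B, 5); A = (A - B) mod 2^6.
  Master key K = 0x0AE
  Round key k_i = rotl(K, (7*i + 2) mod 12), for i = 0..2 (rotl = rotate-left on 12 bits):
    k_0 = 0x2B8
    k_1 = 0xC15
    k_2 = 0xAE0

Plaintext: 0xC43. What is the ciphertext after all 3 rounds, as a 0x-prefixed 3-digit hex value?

0x1C9

s_0 = plaintext = 0xC43
s_1 = Round(s_0, k_0) = 0x32B
s_2 = Round(s_1, k_1) = 0x885
s_3 = Round(s_2, k_2) = 0x1C9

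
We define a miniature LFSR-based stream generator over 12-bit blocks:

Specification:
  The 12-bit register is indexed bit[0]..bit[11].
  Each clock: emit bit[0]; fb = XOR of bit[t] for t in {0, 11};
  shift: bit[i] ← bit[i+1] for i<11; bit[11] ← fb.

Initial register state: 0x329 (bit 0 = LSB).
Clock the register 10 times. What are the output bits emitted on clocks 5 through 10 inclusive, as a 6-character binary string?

010011

reg_0 = 0x329
clock 1: out=1, reg = 0x994
clock 2: out=0, reg = 0xCCA
clock 3: out=0, reg = 0xE65
clock 4: out=1, reg = 0x732
clock 5: out=0, reg = 0x399
clock 6: out=1, reg = 0x9CC
clock 7: out=0, reg = 0xCE6
clock 8: out=0, reg = 0xE73
clock 9: out=1, reg = 0x739
clock 10: out=1, reg = 0xB9C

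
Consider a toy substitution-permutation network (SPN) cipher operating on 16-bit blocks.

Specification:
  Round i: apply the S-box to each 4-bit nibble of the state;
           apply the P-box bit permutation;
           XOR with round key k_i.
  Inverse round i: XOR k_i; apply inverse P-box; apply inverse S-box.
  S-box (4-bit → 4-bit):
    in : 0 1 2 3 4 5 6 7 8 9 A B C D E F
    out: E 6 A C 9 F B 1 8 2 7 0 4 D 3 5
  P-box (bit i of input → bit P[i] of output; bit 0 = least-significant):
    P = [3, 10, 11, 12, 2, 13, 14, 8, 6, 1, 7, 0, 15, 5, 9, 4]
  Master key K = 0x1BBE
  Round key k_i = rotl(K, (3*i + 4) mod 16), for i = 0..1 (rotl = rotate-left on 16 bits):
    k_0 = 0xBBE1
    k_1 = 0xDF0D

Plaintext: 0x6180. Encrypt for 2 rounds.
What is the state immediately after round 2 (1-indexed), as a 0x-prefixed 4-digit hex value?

0xA67A

s_0 = plaintext = 0x6180
s_1 = Round(s_0, k_0) = 0x2653
s_2 = Round(s_1, k_1) = 0xA67A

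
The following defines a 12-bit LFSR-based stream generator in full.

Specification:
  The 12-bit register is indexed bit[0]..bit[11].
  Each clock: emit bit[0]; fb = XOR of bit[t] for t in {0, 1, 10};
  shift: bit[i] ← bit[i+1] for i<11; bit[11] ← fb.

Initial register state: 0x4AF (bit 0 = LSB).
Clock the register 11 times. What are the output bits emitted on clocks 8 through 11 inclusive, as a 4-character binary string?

1001

reg_0 = 0x4AF
clock 1: out=1, reg = 0xA57
clock 2: out=1, reg = 0x52B
clock 3: out=1, reg = 0xA95
clock 4: out=1, reg = 0xD4A
clock 5: out=0, reg = 0x6A5
clock 6: out=1, reg = 0x352
clock 7: out=0, reg = 0x9A9
clock 8: out=1, reg = 0xCD4
clock 9: out=0, reg = 0xE6A
clock 10: out=0, reg = 0x735
clock 11: out=1, reg = 0x39A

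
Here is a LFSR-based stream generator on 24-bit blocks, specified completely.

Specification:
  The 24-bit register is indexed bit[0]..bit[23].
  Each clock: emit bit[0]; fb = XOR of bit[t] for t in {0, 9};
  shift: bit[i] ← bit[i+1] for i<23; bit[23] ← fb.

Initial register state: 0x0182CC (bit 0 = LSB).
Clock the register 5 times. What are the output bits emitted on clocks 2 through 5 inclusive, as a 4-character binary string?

reg_0 = 0x0182CC
clock 1: out=0, reg = 0x80C166
clock 2: out=0, reg = 0x4060B3
clock 3: out=1, reg = 0xA03059
clock 4: out=1, reg = 0xD0182C
clock 5: out=0, reg = 0x680C16

0110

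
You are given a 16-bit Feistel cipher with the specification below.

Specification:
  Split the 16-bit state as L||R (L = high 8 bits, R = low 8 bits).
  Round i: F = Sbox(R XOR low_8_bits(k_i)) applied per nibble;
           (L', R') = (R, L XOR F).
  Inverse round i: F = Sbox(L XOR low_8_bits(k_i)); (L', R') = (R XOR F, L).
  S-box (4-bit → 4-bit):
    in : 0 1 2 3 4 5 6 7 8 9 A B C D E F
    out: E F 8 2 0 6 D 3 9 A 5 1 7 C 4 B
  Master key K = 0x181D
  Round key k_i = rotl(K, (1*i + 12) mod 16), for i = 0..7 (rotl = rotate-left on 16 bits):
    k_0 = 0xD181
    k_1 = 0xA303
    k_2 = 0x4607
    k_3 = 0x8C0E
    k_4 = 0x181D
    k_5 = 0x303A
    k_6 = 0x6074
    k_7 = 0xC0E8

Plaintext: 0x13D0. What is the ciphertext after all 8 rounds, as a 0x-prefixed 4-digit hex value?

0x8D60

s_0 = plaintext = 0x13D0
s_1 = Round(s_0, k_0) = 0xD07C
s_2 = Round(s_1, k_1) = 0x7CEB
s_3 = Round(s_2, k_2) = 0xEB3B
s_4 = Round(s_3, k_3) = 0x3BCD
s_5 = Round(s_4, k_4) = 0xCDF5
s_6 = Round(s_5, k_5) = 0xF5B6
s_7 = Round(s_6, k_6) = 0xB68D
s_8 = Round(s_7, k_7) = 0x8D60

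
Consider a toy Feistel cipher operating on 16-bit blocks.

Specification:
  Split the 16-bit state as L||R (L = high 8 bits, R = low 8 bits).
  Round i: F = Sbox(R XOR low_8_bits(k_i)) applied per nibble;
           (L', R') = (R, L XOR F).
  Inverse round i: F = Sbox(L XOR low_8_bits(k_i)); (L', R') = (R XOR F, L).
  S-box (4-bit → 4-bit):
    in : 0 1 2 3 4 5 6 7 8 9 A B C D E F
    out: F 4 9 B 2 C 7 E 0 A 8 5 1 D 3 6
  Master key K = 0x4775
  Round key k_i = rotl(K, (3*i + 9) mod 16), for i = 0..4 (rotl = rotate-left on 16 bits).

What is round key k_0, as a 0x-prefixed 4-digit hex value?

0xEA8E

K = 0x4775
k_0 = rotl(K, (3*0+9) mod 16) = rotl(K, 9) = 0xEA8E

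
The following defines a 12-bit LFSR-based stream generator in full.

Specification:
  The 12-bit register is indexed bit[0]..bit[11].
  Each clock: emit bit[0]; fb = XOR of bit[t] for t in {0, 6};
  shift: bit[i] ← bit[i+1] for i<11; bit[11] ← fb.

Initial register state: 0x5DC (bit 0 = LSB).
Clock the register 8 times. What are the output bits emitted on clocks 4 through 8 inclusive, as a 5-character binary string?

reg_0 = 0x5DC
clock 1: out=0, reg = 0xAEE
clock 2: out=0, reg = 0xD77
clock 3: out=1, reg = 0x6BB
clock 4: out=1, reg = 0xB5D
clock 5: out=1, reg = 0x5AE
clock 6: out=0, reg = 0x2D7
clock 7: out=1, reg = 0x16B
clock 8: out=1, reg = 0x0B5

11011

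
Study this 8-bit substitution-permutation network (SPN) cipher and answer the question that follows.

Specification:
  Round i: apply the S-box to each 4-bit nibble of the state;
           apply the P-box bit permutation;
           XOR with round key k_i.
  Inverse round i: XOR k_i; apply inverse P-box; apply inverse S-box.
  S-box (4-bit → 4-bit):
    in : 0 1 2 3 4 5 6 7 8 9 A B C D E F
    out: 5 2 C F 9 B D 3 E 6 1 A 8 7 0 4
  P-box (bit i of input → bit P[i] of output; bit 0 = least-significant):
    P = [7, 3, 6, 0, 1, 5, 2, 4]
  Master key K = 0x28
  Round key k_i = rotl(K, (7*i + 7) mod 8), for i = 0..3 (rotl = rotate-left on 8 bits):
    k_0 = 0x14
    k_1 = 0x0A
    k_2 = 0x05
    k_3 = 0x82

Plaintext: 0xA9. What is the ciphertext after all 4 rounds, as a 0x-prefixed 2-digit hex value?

s_0 = plaintext = 0xA9
s_1 = Round(s_0, k_0) = 0x5E
s_2 = Round(s_1, k_1) = 0x38
s_3 = Round(s_2, k_2) = 0x7A
s_4 = Round(s_3, k_3) = 0x20

0x20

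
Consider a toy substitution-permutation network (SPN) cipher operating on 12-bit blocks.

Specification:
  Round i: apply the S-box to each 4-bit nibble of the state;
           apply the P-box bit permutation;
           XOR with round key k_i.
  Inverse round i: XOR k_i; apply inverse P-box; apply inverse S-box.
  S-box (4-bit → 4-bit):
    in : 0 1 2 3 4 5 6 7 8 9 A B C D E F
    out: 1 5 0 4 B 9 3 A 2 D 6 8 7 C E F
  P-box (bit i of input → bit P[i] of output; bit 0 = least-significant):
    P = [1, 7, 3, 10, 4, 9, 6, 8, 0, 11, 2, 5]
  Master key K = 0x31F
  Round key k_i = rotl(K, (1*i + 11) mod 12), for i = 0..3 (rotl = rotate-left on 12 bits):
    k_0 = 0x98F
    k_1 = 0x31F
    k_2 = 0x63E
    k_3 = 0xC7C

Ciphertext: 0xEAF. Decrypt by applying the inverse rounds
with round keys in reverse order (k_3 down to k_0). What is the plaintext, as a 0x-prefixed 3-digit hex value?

0xC44

s_0 = ciphertext = 0xEAF
s_1 = InvRound(s_0, k_3) = 0x0C6
s_2 = InvRound(s_1, k_2) = 0xBCE
s_3 = InvRound(s_2, k_1) = 0x618
s_4 = InvRound(s_3, k_0) = 0xC44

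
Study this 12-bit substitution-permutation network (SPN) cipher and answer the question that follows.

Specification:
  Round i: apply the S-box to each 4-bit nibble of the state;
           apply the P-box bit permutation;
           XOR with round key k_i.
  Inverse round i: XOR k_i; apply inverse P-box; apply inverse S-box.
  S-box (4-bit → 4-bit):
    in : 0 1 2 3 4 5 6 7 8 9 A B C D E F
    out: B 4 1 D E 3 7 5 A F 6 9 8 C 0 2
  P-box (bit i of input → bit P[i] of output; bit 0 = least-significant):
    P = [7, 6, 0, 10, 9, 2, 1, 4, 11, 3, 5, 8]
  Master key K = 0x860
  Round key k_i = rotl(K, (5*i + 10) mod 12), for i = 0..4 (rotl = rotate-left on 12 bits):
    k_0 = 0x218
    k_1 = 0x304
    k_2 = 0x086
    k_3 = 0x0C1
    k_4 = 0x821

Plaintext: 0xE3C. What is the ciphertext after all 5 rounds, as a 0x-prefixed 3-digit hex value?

0x91B

s_0 = plaintext = 0xE3C
s_1 = Round(s_0, k_0) = 0x40A
s_2 = Round(s_1, k_1) = 0x079
s_3 = Round(s_2, k_2) = 0xF4D
s_4 = Round(s_3, k_3) = 0x4DE
s_5 = Round(s_4, k_4) = 0x91B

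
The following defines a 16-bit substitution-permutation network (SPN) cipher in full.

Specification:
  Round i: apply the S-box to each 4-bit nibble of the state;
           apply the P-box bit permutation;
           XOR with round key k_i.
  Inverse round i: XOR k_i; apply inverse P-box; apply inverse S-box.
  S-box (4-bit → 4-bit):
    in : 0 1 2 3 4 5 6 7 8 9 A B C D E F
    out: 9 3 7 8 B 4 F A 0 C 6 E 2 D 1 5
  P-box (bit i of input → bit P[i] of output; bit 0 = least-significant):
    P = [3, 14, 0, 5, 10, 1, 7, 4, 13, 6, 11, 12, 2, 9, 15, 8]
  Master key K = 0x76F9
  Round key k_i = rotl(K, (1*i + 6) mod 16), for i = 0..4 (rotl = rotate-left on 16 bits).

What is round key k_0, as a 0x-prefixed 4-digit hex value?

0xBE5D

K = 0x76F9
k_0 = rotl(K, (1*0+6) mod 16) = rotl(K, 6) = 0xBE5D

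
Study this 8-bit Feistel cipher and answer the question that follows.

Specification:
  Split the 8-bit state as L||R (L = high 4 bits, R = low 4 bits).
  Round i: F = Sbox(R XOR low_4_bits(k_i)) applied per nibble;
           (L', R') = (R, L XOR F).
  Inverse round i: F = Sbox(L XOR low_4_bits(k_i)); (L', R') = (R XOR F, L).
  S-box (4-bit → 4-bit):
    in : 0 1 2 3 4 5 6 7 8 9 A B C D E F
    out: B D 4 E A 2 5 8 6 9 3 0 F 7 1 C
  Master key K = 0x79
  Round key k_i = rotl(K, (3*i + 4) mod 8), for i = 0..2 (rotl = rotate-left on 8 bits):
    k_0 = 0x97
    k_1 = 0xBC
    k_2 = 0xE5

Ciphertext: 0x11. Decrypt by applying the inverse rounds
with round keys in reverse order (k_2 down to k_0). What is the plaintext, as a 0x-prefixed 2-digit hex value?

s_0 = ciphertext = 0x11
s_1 = InvRound(s_0, k_2) = 0xB1
s_2 = InvRound(s_1, k_1) = 0x9B
s_3 = InvRound(s_2, k_0) = 0xA9

0xA9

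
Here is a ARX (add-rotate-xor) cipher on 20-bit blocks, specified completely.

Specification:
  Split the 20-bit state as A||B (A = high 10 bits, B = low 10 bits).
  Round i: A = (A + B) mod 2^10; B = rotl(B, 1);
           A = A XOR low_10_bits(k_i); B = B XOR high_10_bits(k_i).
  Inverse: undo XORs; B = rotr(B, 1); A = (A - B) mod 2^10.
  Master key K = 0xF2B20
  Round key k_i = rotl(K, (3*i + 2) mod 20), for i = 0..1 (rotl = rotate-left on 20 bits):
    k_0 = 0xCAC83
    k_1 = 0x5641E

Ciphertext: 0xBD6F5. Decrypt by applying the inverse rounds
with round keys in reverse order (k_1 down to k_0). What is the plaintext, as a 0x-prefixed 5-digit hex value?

0x8637E

s_0 = ciphertext = 0xBD6F5
s_1 = InvRound(s_0, k_1) = 0x455D6
s_2 = InvRound(s_1, k_0) = 0x8637E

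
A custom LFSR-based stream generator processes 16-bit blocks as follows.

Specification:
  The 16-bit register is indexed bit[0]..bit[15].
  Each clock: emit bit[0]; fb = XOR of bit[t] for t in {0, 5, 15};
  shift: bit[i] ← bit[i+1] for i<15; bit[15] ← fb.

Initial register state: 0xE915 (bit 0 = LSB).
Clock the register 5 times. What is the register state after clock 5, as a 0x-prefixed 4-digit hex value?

0xA748

reg_0 = 0xE915
clock 1: out=1, reg = 0x748A
clock 2: out=0, reg = 0x3A45
clock 3: out=1, reg = 0x9D22
clock 4: out=0, reg = 0x4E91
clock 5: out=1, reg = 0xA748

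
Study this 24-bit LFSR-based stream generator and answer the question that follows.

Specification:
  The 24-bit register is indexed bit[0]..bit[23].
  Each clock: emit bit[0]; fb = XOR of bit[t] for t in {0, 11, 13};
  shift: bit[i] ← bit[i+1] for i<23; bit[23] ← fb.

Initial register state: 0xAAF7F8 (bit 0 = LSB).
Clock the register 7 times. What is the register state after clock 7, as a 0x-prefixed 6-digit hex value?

0xE355EF

reg_0 = 0xAAF7F8
clock 1: out=0, reg = 0xD57BFC
clock 2: out=0, reg = 0x6ABDFE
clock 3: out=0, reg = 0x355EFF
clock 4: out=1, reg = 0x1AAF7F
clock 5: out=1, reg = 0x8D57BF
clock 6: out=1, reg = 0xC6ABDF
clock 7: out=1, reg = 0xE355EF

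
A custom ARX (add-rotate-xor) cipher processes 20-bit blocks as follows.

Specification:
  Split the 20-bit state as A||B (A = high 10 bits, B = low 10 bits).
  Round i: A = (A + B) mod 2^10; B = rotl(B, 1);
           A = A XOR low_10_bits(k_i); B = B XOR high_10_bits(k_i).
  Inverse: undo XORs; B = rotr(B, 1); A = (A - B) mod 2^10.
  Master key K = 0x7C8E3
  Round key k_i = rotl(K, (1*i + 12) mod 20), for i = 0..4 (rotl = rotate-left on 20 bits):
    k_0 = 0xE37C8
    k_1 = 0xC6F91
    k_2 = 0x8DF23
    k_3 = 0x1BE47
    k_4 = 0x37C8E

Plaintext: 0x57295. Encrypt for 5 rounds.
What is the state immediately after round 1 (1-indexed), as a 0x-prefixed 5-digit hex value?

0x0E6A6

s_0 = plaintext = 0x57295
s_1 = Round(s_0, k_0) = 0x0E6A6
s_2 = Round(s_1, k_1) = 0x53A56
s_3 = Round(s_2, k_2) = 0x21E9A
s_4 = Round(s_3, k_3) = 0x5995A
s_5 = Round(s_4, k_4) = 0x93A6B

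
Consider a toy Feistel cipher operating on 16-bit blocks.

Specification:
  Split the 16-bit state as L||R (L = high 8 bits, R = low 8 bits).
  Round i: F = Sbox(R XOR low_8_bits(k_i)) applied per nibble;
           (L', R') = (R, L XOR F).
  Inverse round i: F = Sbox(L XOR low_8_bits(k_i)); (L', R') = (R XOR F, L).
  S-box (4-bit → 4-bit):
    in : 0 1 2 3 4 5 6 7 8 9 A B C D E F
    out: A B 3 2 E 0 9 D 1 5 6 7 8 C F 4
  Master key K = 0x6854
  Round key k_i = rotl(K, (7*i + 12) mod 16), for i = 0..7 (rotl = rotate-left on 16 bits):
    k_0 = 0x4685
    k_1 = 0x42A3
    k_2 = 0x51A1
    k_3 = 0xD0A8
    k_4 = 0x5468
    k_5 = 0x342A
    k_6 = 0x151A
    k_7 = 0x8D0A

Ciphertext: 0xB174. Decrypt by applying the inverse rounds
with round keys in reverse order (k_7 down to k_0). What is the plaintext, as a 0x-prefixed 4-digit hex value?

s_0 = ciphertext = 0xB174
s_1 = InvRound(s_0, k_7) = 0x03B1
s_2 = InvRound(s_1, k_6) = 0x0403
s_3 = InvRound(s_2, k_5) = 0x3C04
s_4 = InvRound(s_3, k_4) = 0x0A3C
s_5 = InvRound(s_4, k_3) = 0x5F0A
s_6 = InvRound(s_5, k_2) = 0x455F
s_7 = InvRound(s_6, k_1) = 0xA645
s_8 = InvRound(s_7, k_0) = 0x77A6

0x77A6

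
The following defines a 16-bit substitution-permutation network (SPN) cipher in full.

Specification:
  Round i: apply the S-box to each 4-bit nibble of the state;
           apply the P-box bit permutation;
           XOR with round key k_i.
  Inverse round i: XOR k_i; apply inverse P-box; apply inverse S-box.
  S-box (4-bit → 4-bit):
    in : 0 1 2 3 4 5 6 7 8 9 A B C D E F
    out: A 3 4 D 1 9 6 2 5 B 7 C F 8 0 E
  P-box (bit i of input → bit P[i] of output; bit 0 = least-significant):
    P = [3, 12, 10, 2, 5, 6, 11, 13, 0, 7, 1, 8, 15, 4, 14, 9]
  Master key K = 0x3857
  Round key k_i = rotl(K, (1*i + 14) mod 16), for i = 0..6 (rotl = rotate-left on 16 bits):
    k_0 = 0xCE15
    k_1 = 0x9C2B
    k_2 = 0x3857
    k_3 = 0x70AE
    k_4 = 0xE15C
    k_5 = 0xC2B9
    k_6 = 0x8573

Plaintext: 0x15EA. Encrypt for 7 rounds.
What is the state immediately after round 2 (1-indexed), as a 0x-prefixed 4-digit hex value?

s_0 = plaintext = 0x15EA
s_1 = Round(s_0, k_0) = 0x5B0C
s_2 = Round(s_1, k_1) = 0x2B65
s_3 = Round(s_2, k_2) = 0x7119
s_4 = Round(s_3, k_3) = 0x6053
s_5 = Round(s_4, k_4) = 0x84E0
s_6 = Round(s_5, k_5) = 0x12BC
s_7 = Round(s_6, k_6) = 0x396D

0x2B65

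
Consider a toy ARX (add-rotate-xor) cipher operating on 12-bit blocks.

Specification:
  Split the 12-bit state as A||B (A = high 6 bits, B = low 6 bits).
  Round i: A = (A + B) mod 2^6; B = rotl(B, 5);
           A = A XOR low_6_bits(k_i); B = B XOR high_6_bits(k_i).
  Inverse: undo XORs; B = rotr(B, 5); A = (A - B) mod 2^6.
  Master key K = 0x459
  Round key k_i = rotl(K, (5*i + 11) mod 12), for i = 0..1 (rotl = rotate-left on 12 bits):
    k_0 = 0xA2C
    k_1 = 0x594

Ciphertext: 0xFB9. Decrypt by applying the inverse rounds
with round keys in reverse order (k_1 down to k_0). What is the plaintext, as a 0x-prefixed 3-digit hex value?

0xE2F

s_0 = ciphertext = 0xFB9
s_1 = InvRound(s_0, k_1) = 0x2DF
s_2 = InvRound(s_1, k_0) = 0xE2F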